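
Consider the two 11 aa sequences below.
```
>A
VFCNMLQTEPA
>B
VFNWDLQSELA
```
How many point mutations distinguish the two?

Mismatches (1-based): position 3: C→N; position 4: N→W; position 5: M→D; position 8: T→S; position 10: P→L.

5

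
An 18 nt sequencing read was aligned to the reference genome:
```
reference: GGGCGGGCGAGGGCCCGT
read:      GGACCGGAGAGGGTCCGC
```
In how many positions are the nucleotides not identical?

Mismatches (1-based): position 3: G→A; position 5: G→C; position 8: C→A; position 14: C→T; position 18: T→C.

5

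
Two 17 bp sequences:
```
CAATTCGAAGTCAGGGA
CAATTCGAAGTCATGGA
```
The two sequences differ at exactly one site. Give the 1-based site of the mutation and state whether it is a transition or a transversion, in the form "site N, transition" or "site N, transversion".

site 14, transversion

The sequences differ only at site 14: G→T (purine→pyrimidine), a transversion.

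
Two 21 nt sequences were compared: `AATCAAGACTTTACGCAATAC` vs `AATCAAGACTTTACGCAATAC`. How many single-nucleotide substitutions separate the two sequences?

No positions differ; the sequences are identical.

0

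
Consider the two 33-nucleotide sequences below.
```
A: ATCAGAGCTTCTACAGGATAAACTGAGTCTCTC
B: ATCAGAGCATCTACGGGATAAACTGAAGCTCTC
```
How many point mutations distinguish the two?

4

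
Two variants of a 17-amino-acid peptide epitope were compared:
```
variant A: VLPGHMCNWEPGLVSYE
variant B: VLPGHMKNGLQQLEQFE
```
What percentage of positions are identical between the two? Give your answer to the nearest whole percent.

Mismatches at positions 7, 9, 10, 11, 12, 14, 15, 16 (1-based): 8 of 17.
Identical positions: 9/17 = 52.94% → 53%.

53%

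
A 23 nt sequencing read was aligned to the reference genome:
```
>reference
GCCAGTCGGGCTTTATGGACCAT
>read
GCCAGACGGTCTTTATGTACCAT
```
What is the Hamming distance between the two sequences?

Comparing position by position, 3 sites differ: 6 (T/A), 10 (G/T), 18 (G/T).

3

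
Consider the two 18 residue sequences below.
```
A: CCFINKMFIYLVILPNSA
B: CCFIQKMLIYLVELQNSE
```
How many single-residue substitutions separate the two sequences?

5

The sequences differ at positions 5, 8, 13, 15, 18 (1-based) — 5 in total.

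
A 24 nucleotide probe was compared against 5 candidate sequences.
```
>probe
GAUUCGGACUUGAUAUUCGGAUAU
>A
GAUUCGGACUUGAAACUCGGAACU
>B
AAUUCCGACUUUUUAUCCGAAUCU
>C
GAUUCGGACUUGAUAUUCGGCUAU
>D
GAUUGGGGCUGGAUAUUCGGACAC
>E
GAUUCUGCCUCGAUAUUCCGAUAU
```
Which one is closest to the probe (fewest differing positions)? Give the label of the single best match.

A differs at 4 positions; B differs at 7 positions; C differs at 1 position; D differs at 5 positions; E differs at 4 positions. The closest is C.

C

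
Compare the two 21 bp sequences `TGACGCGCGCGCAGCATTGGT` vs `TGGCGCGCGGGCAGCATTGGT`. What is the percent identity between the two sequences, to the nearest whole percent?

Mismatches at positions 3, 10 (1-based): 2 of 21.
Identical positions: 19/21 = 90.48% → 90%.

90%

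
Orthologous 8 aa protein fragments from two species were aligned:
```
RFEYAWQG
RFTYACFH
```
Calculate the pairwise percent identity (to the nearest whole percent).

4 positions differ (3, 6, 7, 8), so 4 of 8 match: 4/8 = 50%.

50%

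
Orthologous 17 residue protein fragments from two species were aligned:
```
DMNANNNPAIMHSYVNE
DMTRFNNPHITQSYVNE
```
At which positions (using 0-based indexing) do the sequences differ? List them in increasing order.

Differences at position 2 (N→T), position 3 (A→R), position 4 (N→F), position 8 (A→H), position 10 (M→T), position 11 (H→Q).

2, 3, 4, 8, 10, 11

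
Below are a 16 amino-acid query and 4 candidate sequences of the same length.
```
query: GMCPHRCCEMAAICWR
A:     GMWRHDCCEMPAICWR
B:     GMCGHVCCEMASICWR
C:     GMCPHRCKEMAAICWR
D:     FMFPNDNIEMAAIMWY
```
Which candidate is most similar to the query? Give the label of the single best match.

C

Hamming distances to query — A: 4; B: 3; C: 1; D: 8.
Smallest is C with 1 mismatch.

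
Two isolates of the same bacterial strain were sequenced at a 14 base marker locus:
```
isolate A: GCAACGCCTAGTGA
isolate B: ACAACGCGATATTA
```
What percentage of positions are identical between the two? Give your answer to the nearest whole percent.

6 positions differ (1, 8, 9, 10, 11, 13), so 8 of 14 match: 8/14 = 57.14%.

57%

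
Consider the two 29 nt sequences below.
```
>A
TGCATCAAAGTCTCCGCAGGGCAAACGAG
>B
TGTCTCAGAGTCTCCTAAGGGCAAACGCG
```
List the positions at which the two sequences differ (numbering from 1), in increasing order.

3, 4, 8, 16, 17, 28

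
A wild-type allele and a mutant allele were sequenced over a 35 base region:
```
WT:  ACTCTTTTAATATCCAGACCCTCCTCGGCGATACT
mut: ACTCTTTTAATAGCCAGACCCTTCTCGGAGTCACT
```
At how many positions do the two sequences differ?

5

The sequences differ at positions 13, 23, 29, 31, 32 (1-based) — 5 in total.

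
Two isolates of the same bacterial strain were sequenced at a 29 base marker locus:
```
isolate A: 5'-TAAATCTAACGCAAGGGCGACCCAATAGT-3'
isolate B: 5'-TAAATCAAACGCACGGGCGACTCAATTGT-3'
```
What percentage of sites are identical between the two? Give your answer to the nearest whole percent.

86%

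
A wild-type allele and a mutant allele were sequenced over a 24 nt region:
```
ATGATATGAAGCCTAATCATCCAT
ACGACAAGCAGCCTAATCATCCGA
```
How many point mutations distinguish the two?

The sequences differ at positions 2, 5, 7, 9, 23, 24 (1-based) — 6 in total.

6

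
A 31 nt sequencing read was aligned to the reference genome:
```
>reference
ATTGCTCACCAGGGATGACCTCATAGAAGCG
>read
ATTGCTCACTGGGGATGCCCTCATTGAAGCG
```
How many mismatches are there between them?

4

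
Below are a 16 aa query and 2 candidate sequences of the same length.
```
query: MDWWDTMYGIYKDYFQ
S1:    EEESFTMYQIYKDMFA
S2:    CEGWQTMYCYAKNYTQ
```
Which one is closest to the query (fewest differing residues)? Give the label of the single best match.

S1

Hamming distances to query — S1: 8; S2: 9.
Smallest is S1 with 8 mismatches.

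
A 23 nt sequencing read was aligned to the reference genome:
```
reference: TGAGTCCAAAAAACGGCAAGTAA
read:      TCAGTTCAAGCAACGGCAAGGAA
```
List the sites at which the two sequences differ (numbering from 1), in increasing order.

Differences at site 2 (G→C), site 6 (C→T), site 10 (A→G), site 11 (A→C), site 21 (T→G).

2, 6, 10, 11, 21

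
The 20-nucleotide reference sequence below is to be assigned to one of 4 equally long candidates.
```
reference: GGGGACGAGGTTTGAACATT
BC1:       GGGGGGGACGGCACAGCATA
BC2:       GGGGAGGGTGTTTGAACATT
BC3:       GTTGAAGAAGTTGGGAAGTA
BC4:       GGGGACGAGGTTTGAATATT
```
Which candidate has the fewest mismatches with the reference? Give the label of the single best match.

BC4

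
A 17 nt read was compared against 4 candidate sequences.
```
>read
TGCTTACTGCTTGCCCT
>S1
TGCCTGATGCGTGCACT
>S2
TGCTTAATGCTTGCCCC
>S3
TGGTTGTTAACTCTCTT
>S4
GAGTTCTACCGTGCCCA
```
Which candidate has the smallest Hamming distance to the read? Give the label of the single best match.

S1 differs at 5 bases; S2 differs at 2 bases; S3 differs at 9 bases; S4 differs at 9 bases. The closest is S2.

S2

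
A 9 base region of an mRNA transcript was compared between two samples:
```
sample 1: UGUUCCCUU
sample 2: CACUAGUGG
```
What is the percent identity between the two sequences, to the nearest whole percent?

11%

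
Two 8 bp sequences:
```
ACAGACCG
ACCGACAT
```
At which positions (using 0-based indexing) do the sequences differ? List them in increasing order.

Scanning 0-based: 2: A/C; 6: C/A; 7: G/T.

2, 6, 7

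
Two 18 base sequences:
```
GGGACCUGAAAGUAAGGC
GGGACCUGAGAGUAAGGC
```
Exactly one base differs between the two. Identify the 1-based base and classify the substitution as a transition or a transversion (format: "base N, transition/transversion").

The sequences differ only at base 10: A→G (purine→purine), a transition.

base 10, transition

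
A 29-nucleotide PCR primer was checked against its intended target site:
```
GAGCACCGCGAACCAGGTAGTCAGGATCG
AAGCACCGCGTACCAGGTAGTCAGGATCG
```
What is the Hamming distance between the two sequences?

2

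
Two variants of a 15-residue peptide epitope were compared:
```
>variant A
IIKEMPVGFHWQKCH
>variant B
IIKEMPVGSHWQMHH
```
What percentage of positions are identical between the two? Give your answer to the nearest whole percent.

3 positions differ (9, 13, 14), so 12 of 15 match: 12/15 = 80%.

80%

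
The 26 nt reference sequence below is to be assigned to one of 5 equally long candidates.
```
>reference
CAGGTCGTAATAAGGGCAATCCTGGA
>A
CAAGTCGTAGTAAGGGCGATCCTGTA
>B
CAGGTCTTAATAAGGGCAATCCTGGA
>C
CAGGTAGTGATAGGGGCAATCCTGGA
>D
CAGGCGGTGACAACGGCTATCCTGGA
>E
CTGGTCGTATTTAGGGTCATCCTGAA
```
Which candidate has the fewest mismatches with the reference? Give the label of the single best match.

B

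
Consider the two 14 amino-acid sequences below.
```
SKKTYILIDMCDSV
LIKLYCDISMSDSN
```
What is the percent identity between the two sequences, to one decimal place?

Mismatches at positions 1, 2, 4, 6, 7, 9, 11, 14 (1-based): 8 of 14.
Identical positions: 6/14 = 42.86% → 42.9%.

42.9%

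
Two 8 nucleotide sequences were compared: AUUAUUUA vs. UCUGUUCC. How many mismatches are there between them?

The sequences differ at positions 1, 2, 4, 7, 8 (1-based) — 5 in total.

5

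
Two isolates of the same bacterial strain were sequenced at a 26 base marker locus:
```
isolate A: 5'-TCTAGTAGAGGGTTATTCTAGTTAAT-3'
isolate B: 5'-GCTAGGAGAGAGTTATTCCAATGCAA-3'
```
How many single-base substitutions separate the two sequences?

8

Comparing position by position, 8 positions differ: 1 (T/G), 6 (T/G), 11 (G/A), 19 (T/C), 21 (G/A), 23 (T/G), 24 (A/C), 26 (T/A).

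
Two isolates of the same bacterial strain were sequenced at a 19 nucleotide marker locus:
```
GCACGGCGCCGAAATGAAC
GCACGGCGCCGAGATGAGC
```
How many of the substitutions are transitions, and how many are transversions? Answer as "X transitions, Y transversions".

2 transitions, 0 transversions

Transitions (purine↔purine or pyrimidine↔pyrimidine): 13 A→G, 18 A→G.
Transversions (purine↔pyrimidine): none.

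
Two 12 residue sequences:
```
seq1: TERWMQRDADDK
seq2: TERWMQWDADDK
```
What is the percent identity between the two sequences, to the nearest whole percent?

1 position differs (7), so 11 of 12 match: 11/12 = 91.67%.

92%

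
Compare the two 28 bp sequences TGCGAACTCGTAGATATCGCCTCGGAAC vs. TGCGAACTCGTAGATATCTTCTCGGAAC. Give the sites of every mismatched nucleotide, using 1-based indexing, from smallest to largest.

Differences at site 19 (G→T), site 20 (C→T).

19, 20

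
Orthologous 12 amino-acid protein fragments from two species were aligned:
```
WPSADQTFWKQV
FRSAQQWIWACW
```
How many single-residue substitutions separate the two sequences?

8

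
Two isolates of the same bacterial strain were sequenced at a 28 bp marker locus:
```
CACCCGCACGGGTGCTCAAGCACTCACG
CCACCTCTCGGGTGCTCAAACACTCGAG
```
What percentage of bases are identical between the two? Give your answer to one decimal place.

75.0%

7 positions differ (2, 3, 6, 8, 20, 26, 27), so 21 of 28 match: 21/28 = 75%.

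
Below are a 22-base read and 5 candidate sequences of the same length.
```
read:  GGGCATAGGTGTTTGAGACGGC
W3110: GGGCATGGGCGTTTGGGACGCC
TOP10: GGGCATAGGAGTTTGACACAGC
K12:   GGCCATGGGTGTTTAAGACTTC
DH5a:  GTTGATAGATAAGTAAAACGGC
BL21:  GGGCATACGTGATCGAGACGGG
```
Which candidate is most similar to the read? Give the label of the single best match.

Hamming distances to read — W3110: 4; TOP10: 3; K12: 5; DH5a: 9; BL21: 4.
Smallest is TOP10 with 3 mismatches.

TOP10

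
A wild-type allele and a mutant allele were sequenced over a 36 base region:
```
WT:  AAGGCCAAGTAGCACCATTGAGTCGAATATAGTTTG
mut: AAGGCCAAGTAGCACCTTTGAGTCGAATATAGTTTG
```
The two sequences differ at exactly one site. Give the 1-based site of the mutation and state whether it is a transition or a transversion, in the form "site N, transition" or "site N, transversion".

The sequences differ only at site 17: A→T (purine→pyrimidine), a transversion.

site 17, transversion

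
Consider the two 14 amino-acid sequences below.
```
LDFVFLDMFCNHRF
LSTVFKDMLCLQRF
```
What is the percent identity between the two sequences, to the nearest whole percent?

57%

6 positions differ (2, 3, 6, 9, 11, 12), so 8 of 14 match: 8/14 = 57.14%.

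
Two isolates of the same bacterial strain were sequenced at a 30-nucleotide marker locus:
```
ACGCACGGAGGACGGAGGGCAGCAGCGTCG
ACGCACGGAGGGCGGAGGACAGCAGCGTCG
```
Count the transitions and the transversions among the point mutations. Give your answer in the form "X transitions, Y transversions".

Mismatches (1-based):
site 12: A→G (purine→purine, transition)
site 19: G→A (purine→purine, transition)

2 transitions, 0 transversions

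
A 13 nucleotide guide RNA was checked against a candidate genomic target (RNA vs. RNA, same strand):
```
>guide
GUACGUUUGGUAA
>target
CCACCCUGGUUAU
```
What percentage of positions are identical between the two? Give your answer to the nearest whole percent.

46%

7 positions differ (1, 2, 5, 6, 8, 10, 13), so 6 of 13 match: 6/13 = 46.15%.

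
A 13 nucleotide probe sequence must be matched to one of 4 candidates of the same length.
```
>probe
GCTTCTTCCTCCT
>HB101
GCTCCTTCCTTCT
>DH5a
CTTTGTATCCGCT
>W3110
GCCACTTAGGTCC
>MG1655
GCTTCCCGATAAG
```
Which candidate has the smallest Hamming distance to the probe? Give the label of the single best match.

HB101

Hamming distances to probe — HB101: 2; DH5a: 7; W3110: 7; MG1655: 7.
Smallest is HB101 with 2 mismatches.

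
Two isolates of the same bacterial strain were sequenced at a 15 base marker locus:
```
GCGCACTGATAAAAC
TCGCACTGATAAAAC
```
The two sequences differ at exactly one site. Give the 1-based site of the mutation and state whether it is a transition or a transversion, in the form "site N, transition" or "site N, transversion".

The sequences differ only at site 1: G→T (purine→pyrimidine), a transversion.

site 1, transversion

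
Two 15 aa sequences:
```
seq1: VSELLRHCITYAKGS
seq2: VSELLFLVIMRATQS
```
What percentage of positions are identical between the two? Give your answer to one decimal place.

Mismatches at positions 6, 7, 8, 10, 11, 13, 14 (1-based): 7 of 15.
Identical positions: 8/15 = 53.33% → 53.3%.

53.3%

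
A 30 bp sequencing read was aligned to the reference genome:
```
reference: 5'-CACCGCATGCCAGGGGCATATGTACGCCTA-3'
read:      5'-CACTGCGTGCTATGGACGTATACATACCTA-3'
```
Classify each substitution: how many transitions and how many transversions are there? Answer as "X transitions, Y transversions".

Mismatches (1-based):
site 4: C→T (pyrimidine→pyrimidine, transition)
site 7: A→G (purine→purine, transition)
site 11: C→T (pyrimidine→pyrimidine, transition)
site 13: G→T (purine→pyrimidine, transversion)
site 16: G→A (purine→purine, transition)
site 18: A→G (purine→purine, transition)
site 22: G→A (purine→purine, transition)
site 23: T→C (pyrimidine→pyrimidine, transition)
site 25: C→T (pyrimidine→pyrimidine, transition)
site 26: G→A (purine→purine, transition)

9 transitions, 1 transversion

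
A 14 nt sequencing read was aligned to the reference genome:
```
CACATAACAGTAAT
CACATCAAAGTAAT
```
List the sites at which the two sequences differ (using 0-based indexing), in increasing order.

Scanning 0-based: 5: A/C; 7: C/A.

5, 7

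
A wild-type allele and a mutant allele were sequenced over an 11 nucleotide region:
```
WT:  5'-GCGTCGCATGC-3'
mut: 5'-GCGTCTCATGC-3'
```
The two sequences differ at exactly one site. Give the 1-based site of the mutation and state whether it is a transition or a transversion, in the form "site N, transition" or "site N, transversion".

Site 6 changes G→T. G is a purine and T is a pyrimidine, so this is a transversion.

site 6, transversion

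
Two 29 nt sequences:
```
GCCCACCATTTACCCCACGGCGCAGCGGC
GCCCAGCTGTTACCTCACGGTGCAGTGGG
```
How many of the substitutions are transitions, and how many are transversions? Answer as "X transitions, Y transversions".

3 transitions, 4 transversions

Mismatches (1-based):
position 6: C→G (pyrimidine→purine, transversion)
position 8: A→T (purine→pyrimidine, transversion)
position 9: T→G (pyrimidine→purine, transversion)
position 15: C→T (pyrimidine→pyrimidine, transition)
position 21: C→T (pyrimidine→pyrimidine, transition)
position 26: C→T (pyrimidine→pyrimidine, transition)
position 29: C→G (pyrimidine→purine, transversion)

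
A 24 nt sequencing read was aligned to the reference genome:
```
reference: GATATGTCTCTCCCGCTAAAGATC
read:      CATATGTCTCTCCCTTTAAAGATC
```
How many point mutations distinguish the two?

3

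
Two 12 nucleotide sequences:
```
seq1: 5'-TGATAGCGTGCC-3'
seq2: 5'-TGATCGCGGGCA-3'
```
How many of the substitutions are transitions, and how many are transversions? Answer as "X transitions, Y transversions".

Mismatches (1-based):
site 5: A→C (purine→pyrimidine, transversion)
site 9: T→G (pyrimidine→purine, transversion)
site 12: C→A (pyrimidine→purine, transversion)

0 transitions, 3 transversions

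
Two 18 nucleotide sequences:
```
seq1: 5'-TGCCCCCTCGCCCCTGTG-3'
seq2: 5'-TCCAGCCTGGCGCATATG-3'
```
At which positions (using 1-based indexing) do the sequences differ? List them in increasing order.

2, 4, 5, 9, 12, 14, 16

Differences at position 2 (G→C), position 4 (C→A), position 5 (C→G), position 9 (C→G), position 12 (C→G), position 14 (C→A), position 16 (G→A).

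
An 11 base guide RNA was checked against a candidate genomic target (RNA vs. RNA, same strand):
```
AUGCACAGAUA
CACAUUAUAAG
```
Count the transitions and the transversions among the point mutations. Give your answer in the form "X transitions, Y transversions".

2 transitions, 7 transversions

Mismatches (1-based):
position 1: A→C (purine→pyrimidine, transversion)
position 2: U→A (pyrimidine→purine, transversion)
position 3: G→C (purine→pyrimidine, transversion)
position 4: C→A (pyrimidine→purine, transversion)
position 5: A→U (purine→pyrimidine, transversion)
position 6: C→U (pyrimidine→pyrimidine, transition)
position 8: G→U (purine→pyrimidine, transversion)
position 10: U→A (pyrimidine→purine, transversion)
position 11: A→G (purine→purine, transition)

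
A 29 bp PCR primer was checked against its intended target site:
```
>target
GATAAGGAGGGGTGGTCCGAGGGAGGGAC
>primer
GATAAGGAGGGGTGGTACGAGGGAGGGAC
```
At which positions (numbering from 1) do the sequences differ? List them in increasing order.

17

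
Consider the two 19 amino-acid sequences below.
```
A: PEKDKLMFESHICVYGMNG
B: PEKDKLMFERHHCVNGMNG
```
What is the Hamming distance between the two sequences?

3

The sequences differ at residues 10, 12, 15 (1-based) — 3 in total.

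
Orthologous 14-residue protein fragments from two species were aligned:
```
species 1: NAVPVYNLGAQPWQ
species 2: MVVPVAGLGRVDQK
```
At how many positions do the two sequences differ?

9

Comparing position by position, 9 positions differ: 1 (N/M), 2 (A/V), 6 (Y/A), 7 (N/G), 10 (A/R), 11 (Q/V), 12 (P/D), 13 (W/Q), 14 (Q/K).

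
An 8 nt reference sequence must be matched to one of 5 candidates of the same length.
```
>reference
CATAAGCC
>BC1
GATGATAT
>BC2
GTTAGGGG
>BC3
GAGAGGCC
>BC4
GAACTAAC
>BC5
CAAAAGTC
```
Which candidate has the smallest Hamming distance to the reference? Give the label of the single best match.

BC1 differs at 5 positions; BC2 differs at 5 positions; BC3 differs at 3 positions; BC4 differs at 6 positions; BC5 differs at 2 positions. The closest is BC5.

BC5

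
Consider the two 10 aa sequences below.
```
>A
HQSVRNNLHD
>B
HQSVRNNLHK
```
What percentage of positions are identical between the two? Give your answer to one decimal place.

Mismatch at position 10 (1-based): 1 of 10.
Identical positions: 9/10 = 90% → 90.0%.

90.0%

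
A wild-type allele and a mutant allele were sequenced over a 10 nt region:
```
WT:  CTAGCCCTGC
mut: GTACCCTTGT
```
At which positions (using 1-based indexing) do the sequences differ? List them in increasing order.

1, 4, 7, 10

Scanning 1-based: 1: C/G; 4: G/C; 7: C/T; 10: C/T.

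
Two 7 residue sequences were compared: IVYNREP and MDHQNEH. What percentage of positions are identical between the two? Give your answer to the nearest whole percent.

14%

Mismatches at positions 1, 2, 3, 4, 5, 7 (1-based): 6 of 7.
Identical positions: 1/7 = 14.29% → 14%.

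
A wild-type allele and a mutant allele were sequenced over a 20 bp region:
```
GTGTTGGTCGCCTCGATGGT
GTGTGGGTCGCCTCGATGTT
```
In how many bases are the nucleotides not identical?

Comparing position by position, 2 bases differ: 5 (T/G), 19 (G/T).

2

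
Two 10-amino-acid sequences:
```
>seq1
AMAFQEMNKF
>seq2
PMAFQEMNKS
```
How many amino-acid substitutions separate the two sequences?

Mismatches (1-based): residue 1: A→P; residue 10: F→S.

2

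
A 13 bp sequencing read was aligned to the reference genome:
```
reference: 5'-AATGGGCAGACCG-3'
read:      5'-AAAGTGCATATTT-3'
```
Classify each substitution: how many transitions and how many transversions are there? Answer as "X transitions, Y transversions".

Transitions (purine↔purine or pyrimidine↔pyrimidine): 11 C→T, 12 C→T.
Transversions (purine↔pyrimidine): 3 T→A, 5 G→T, 9 G→T, 13 G→T.

2 transitions, 4 transversions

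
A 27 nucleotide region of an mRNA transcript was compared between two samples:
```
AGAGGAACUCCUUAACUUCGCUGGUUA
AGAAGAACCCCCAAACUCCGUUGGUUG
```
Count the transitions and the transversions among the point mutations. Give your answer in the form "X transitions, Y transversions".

Mismatches (1-based):
position 4: G→A (purine→purine, transition)
position 9: U→C (pyrimidine→pyrimidine, transition)
position 12: U→C (pyrimidine→pyrimidine, transition)
position 13: U→A (pyrimidine→purine, transversion)
position 18: U→C (pyrimidine→pyrimidine, transition)
position 21: C→U (pyrimidine→pyrimidine, transition)
position 27: A→G (purine→purine, transition)

6 transitions, 1 transversion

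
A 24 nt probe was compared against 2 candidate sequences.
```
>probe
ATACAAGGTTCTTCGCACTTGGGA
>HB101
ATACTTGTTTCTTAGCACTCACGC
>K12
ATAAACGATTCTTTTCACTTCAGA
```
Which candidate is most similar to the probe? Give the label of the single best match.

HB101 differs at 8 positions; K12 differs at 7 positions. The closest is K12.

K12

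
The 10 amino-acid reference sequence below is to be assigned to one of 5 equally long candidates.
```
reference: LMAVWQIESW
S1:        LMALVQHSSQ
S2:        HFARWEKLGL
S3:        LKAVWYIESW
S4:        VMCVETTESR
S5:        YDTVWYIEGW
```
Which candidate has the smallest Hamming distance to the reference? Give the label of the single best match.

S1 differs at 5 residues; S2 differs at 8 residues; S3 differs at 2 residues; S4 differs at 6 residues; S5 differs at 5 residues. The closest is S3.

S3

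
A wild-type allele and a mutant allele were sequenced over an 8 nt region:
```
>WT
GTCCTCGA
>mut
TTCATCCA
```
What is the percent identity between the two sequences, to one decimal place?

Mismatches at positions 1, 4, 7 (1-based): 3 of 8.
Identical positions: 5/8 = 62.5% → 62.5%.

62.5%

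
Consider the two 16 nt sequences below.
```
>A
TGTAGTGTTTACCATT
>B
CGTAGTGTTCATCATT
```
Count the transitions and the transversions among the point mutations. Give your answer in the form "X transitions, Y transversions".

Mismatches (1-based):
base 1: T→C (pyrimidine→pyrimidine, transition)
base 10: T→C (pyrimidine→pyrimidine, transition)
base 12: C→T (pyrimidine→pyrimidine, transition)

3 transitions, 0 transversions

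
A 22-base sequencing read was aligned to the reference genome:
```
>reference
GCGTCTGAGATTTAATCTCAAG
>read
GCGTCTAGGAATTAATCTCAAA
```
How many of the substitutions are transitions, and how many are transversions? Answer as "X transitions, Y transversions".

3 transitions, 1 transversion

Mismatches (1-based):
base 7: G→A (purine→purine, transition)
base 8: A→G (purine→purine, transition)
base 11: T→A (pyrimidine→purine, transversion)
base 22: G→A (purine→purine, transition)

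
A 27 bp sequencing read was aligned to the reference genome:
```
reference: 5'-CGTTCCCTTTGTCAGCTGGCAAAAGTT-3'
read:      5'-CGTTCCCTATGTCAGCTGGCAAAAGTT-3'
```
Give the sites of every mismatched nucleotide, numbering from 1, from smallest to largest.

9

Differences at site 9 (T→A).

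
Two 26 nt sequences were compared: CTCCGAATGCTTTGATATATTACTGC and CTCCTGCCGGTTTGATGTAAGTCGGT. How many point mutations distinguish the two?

Comparing position by position, 11 positions differ: 5 (G/T), 6 (A/G), 7 (A/C), 8 (T/C), 10 (C/G), 17 (A/G), 20 (T/A), 21 (T/G), 22 (A/T), 24 (T/G), 26 (C/T).

11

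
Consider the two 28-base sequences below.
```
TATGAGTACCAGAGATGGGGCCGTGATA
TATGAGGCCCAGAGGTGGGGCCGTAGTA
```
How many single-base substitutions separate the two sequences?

5

Comparing position by position, 5 positions differ: 7 (T/G), 8 (A/C), 15 (A/G), 25 (G/A), 26 (A/G).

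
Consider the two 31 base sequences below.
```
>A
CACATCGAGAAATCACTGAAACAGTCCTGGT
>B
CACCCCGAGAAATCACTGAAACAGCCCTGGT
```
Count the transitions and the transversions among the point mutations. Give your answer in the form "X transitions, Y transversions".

Mismatches (1-based):
site 4: A→C (purine→pyrimidine, transversion)
site 5: T→C (pyrimidine→pyrimidine, transition)
site 25: T→C (pyrimidine→pyrimidine, transition)

2 transitions, 1 transversion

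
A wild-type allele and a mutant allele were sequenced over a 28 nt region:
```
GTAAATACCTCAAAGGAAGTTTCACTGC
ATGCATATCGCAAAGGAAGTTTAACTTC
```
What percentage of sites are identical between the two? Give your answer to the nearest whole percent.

7 positions differ (1, 3, 4, 8, 10, 23, 27), so 21 of 28 match: 21/28 = 75%.

75%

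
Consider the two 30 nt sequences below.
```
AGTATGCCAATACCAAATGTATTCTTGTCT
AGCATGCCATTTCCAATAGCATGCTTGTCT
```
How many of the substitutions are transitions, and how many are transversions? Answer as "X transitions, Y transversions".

2 transitions, 5 transversions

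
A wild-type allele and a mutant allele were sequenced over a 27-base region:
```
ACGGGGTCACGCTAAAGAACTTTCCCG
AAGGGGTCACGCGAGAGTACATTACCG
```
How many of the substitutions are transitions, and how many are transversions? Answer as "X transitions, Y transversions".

1 transition, 5 transversions

Transitions (purine↔purine or pyrimidine↔pyrimidine): 15 A→G.
Transversions (purine↔pyrimidine): 2 C→A, 13 T→G, 18 A→T, 21 T→A, 24 C→A.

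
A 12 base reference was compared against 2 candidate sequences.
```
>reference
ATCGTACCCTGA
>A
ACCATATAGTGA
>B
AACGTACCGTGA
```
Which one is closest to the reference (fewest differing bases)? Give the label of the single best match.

B

A differs at 5 bases; B differs at 2 bases. The closest is B.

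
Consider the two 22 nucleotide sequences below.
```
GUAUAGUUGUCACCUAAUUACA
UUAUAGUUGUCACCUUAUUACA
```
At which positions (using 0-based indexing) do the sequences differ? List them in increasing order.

0, 15

Differences at position 0 (G→U), position 15 (A→U).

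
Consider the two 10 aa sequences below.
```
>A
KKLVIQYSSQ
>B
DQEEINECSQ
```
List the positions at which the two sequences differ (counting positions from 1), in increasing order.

1, 2, 3, 4, 6, 7, 8

Scanning 1-based: 1: K/D; 2: K/Q; 3: L/E; 4: V/E; 6: Q/N; 7: Y/E; 8: S/C.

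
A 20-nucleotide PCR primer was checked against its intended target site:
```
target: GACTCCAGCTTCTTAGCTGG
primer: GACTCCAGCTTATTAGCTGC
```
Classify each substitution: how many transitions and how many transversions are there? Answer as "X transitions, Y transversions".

Mismatches (1-based):
base 12: C→A (pyrimidine→purine, transversion)
base 20: G→C (purine→pyrimidine, transversion)

0 transitions, 2 transversions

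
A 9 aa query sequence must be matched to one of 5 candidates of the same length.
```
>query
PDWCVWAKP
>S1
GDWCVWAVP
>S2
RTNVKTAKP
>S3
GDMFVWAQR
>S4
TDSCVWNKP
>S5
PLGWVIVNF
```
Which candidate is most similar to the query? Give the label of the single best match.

Hamming distances to query — S1: 2; S2: 6; S3: 5; S4: 3; S5: 7.
Smallest is S1 with 2 mismatches.

S1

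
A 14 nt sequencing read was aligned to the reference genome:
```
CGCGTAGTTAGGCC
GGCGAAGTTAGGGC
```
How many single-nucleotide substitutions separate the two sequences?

3

Comparing position by position, 3 sites differ: 1 (C/G), 5 (T/A), 13 (C/G).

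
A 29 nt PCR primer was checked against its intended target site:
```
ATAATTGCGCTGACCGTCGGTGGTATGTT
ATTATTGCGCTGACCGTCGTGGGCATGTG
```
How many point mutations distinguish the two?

Comparing position by position, 5 sites differ: 3 (A/T), 20 (G/T), 21 (T/G), 24 (T/C), 29 (T/G).

5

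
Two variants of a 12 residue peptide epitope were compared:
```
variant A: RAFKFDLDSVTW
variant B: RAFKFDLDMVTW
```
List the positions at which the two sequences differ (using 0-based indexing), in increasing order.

Scanning 0-based: 8: S/M.

8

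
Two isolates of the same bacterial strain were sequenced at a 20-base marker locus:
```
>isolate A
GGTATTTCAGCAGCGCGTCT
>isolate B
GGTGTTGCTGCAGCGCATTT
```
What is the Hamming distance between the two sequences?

5

Comparing position by position, 5 sites differ: 4 (A/G), 7 (T/G), 9 (A/T), 17 (G/A), 19 (C/T).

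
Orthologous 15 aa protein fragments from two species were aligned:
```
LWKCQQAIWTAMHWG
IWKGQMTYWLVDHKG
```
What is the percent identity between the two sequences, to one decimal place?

9 positions differ (1, 4, 6, 7, 8, 10, 11, 12, 14), so 6 of 15 match: 6/15 = 40%.

40.0%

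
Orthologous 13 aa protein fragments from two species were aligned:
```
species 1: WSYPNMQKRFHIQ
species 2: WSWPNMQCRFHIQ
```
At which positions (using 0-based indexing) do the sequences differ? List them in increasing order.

2, 7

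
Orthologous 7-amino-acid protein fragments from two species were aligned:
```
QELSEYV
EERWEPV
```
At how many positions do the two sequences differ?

4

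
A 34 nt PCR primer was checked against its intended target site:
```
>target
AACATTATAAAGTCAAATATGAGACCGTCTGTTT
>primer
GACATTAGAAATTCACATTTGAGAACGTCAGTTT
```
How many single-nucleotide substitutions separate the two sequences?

7

Comparing position by position, 7 bases differ: 1 (A/G), 8 (T/G), 12 (G/T), 16 (A/C), 19 (A/T), 25 (C/A), 30 (T/A).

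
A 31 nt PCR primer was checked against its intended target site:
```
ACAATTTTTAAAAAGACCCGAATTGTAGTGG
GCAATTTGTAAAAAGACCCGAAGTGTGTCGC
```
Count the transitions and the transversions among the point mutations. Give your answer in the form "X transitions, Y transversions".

Mismatches (1-based):
base 1: A→G (purine→purine, transition)
base 8: T→G (pyrimidine→purine, transversion)
base 23: T→G (pyrimidine→purine, transversion)
base 27: A→G (purine→purine, transition)
base 28: G→T (purine→pyrimidine, transversion)
base 29: T→C (pyrimidine→pyrimidine, transition)
base 31: G→C (purine→pyrimidine, transversion)

3 transitions, 4 transversions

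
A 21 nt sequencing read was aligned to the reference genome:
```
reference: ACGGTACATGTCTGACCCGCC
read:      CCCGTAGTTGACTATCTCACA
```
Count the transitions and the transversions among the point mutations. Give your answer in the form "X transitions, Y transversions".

3 transitions, 7 transversions

Mismatches (1-based):
position 1: A→C (purine→pyrimidine, transversion)
position 3: G→C (purine→pyrimidine, transversion)
position 7: C→G (pyrimidine→purine, transversion)
position 8: A→T (purine→pyrimidine, transversion)
position 11: T→A (pyrimidine→purine, transversion)
position 14: G→A (purine→purine, transition)
position 15: A→T (purine→pyrimidine, transversion)
position 17: C→T (pyrimidine→pyrimidine, transition)
position 19: G→A (purine→purine, transition)
position 21: C→A (pyrimidine→purine, transversion)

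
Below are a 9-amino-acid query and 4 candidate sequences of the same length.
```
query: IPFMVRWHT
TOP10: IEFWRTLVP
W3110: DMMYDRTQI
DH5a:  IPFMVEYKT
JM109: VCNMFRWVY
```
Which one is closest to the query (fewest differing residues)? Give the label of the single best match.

Hamming distances to query — TOP10: 7; W3110: 8; DH5a: 3; JM109: 6.
Smallest is DH5a with 3 mismatches.

DH5a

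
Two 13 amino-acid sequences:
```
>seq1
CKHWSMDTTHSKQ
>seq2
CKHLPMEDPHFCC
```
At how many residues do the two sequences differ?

Comparing position by position, 8 residues differ: 4 (W/L), 5 (S/P), 7 (D/E), 8 (T/D), 9 (T/P), 11 (S/F), 12 (K/C), 13 (Q/C).

8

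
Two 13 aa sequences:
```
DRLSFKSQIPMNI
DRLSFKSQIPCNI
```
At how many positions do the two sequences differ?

1

Comparing position by position, 1 position differs: 11 (M/C).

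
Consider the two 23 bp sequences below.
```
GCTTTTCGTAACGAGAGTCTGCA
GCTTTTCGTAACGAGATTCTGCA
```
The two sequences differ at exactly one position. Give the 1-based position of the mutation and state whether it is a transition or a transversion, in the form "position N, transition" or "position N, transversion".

The sequences differ only at position 17: G→T (purine→pyrimidine), a transversion.

position 17, transversion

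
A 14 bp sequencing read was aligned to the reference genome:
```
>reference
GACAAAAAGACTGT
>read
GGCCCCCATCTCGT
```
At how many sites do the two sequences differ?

The sequences differ at sites 2, 4, 5, 6, 7, 9, 10, 11, 12 (1-based) — 9 in total.

9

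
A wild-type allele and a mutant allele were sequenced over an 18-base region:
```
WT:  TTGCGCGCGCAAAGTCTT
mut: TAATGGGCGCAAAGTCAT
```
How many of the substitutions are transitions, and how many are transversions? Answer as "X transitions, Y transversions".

2 transitions, 3 transversions

Mismatches (1-based):
position 2: T→A (pyrimidine→purine, transversion)
position 3: G→A (purine→purine, transition)
position 4: C→T (pyrimidine→pyrimidine, transition)
position 6: C→G (pyrimidine→purine, transversion)
position 17: T→A (pyrimidine→purine, transversion)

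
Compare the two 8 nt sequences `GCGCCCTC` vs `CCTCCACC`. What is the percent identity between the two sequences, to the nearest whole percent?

50%

4 positions differ (1, 3, 6, 7), so 4 of 8 match: 4/8 = 50%.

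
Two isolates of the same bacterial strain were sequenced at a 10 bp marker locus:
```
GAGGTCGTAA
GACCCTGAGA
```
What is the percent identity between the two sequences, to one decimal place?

Mismatches at positions 3, 4, 5, 6, 8, 9 (1-based): 6 of 10.
Identical positions: 4/10 = 40% → 40.0%.

40.0%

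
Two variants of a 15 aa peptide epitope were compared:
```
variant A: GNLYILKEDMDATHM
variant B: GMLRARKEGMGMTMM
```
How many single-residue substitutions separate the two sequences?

8

Comparing position by position, 8 positions differ: 2 (N/M), 4 (Y/R), 5 (I/A), 6 (L/R), 9 (D/G), 11 (D/G), 12 (A/M), 14 (H/M).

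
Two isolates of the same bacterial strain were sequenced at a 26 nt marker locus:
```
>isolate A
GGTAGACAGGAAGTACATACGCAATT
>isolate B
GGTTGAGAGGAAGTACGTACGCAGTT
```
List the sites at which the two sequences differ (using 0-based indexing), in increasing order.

Differences at site 3 (A→T), site 6 (C→G), site 16 (A→G), site 23 (A→G).

3, 6, 16, 23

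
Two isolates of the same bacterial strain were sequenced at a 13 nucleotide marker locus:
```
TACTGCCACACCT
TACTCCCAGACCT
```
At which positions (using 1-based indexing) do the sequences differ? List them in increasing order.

Differences at position 5 (G→C), position 9 (C→G).

5, 9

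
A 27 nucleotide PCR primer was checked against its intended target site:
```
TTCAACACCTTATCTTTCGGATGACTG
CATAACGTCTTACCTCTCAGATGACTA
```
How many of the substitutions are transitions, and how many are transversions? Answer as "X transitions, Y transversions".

8 transitions, 1 transversion

Mismatches (1-based):
position 1: T→C (pyrimidine→pyrimidine, transition)
position 2: T→A (pyrimidine→purine, transversion)
position 3: C→T (pyrimidine→pyrimidine, transition)
position 7: A→G (purine→purine, transition)
position 8: C→T (pyrimidine→pyrimidine, transition)
position 13: T→C (pyrimidine→pyrimidine, transition)
position 16: T→C (pyrimidine→pyrimidine, transition)
position 19: G→A (purine→purine, transition)
position 27: G→A (purine→purine, transition)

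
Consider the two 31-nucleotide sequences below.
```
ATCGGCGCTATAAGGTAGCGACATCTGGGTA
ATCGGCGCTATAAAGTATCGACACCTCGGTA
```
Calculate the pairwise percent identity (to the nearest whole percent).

Mismatches at positions 14, 18, 24, 27 (1-based): 4 of 31.
Identical positions: 27/31 = 87.1% → 87%.

87%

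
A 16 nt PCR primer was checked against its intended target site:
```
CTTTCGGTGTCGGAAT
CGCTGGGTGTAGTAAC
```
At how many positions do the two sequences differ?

6

Mismatches (1-based): position 2: T→G; position 3: T→C; position 5: C→G; position 11: C→A; position 13: G→T; position 16: T→C.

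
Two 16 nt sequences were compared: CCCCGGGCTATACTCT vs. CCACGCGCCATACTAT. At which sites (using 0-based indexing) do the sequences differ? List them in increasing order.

2, 5, 8, 14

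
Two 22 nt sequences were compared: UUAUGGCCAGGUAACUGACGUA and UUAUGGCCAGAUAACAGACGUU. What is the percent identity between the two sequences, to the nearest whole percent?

86%

Mismatches at positions 11, 16, 22 (1-based): 3 of 22.
Identical positions: 19/22 = 86.36% → 86%.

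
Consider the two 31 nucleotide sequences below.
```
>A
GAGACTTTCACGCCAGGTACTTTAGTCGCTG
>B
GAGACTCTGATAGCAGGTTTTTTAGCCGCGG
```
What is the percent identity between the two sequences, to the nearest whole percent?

71%

Mismatches at positions 7, 9, 11, 12, 13, 19, 20, 26, 30 (1-based): 9 of 31.
Identical positions: 22/31 = 70.97% → 71%.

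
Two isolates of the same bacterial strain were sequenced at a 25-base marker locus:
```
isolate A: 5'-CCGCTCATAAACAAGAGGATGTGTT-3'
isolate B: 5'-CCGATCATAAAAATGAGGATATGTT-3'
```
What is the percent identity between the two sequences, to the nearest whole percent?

4 positions differ (4, 12, 14, 21), so 21 of 25 match: 21/25 = 84%.

84%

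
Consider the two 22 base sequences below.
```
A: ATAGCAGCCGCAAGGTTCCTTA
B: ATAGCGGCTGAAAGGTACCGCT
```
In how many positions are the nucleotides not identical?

The sequences differ at positions 6, 9, 11, 17, 20, 21, 22 (1-based) — 7 in total.

7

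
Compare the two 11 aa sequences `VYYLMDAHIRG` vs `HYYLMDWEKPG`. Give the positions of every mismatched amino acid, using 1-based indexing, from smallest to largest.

1, 7, 8, 9, 10

Scanning 1-based: 1: V/H; 7: A/W; 8: H/E; 9: I/K; 10: R/P.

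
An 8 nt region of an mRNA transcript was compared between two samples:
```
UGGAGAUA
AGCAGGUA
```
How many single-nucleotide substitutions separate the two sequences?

3

Mismatches (1-based): site 1: U→A; site 3: G→C; site 6: A→G.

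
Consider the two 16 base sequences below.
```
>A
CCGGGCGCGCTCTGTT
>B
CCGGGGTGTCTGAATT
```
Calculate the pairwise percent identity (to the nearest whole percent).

56%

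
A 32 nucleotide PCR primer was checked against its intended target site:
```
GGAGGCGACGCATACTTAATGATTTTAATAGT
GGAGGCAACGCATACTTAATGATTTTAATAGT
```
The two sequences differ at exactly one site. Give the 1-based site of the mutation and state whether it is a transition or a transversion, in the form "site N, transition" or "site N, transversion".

site 7, transition

The sequences differ only at site 7: G→A (purine→purine), a transition.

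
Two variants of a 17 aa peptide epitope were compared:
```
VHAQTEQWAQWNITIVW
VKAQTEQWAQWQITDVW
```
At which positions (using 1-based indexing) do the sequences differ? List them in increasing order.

2, 12, 15

Scanning 1-based: 2: H/K; 12: N/Q; 15: I/D.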